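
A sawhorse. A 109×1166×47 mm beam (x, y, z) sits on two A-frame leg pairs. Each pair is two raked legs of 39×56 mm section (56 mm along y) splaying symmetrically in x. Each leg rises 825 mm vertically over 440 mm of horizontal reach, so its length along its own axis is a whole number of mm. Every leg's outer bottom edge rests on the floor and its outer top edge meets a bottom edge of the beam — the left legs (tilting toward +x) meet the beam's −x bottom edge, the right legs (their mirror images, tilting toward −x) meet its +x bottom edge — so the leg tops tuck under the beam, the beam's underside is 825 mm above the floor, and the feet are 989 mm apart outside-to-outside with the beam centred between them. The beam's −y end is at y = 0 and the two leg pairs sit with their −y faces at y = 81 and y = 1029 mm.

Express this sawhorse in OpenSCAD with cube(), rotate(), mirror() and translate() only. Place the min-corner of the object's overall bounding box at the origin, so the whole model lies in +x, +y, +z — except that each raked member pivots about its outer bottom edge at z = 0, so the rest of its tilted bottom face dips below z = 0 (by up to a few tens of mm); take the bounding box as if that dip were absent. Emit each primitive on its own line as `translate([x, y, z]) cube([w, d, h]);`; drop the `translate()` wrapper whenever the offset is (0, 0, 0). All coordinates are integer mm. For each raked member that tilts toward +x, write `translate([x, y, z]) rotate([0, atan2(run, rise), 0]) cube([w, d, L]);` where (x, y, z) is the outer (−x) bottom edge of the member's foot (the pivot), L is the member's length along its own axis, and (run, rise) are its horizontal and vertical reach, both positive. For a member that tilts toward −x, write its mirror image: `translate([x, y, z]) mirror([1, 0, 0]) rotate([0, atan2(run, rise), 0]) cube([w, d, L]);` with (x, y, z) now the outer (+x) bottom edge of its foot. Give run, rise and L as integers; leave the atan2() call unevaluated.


translate([440, 0, 825]) cube([109, 1166, 47]);
translate([0, 81, 0]) rotate([0, atan2(440, 825), 0]) cube([39, 56, 935]);
translate([989, 81, 0]) mirror([1, 0, 0]) rotate([0, atan2(440, 825), 0]) cube([39, 56, 935]);
translate([0, 1029, 0]) rotate([0, atan2(440, 825), 0]) cube([39, 56, 935]);
translate([989, 1029, 0]) mirror([1, 0, 0]) rotate([0, atan2(440, 825), 0]) cube([39, 56, 935]);


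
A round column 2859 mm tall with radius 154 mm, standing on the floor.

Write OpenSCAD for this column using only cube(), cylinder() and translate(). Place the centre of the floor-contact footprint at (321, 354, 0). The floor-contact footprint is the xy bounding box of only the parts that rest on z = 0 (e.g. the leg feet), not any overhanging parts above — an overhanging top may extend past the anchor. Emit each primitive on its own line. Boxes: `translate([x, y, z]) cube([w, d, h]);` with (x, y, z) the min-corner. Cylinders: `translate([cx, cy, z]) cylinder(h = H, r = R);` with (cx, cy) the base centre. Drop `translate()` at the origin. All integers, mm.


translate([321, 354, 0]) cylinder(h = 2859, r = 154);


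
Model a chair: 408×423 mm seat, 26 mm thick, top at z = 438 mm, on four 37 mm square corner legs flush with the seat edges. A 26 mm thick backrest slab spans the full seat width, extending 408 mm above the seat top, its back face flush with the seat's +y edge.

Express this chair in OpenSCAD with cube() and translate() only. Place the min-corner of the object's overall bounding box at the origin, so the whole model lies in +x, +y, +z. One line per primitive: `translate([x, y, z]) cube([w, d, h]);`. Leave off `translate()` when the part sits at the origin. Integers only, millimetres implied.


translate([0, 0, 412]) cube([408, 423, 26]);
cube([37, 37, 412]);
translate([371, 0, 0]) cube([37, 37, 412]);
translate([0, 386, 0]) cube([37, 37, 412]);
translate([371, 386, 0]) cube([37, 37, 412]);
translate([0, 397, 438]) cube([408, 26, 408]);


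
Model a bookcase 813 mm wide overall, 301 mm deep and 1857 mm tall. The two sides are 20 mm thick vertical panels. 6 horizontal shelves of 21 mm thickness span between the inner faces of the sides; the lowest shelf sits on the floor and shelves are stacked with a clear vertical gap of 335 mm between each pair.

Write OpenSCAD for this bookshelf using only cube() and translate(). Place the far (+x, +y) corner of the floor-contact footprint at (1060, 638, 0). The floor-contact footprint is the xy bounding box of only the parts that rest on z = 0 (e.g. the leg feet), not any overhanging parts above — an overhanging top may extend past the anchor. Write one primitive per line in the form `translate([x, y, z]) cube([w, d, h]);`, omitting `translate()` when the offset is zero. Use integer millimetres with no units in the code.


translate([247, 337, 0]) cube([20, 301, 1857]);
translate([1040, 337, 0]) cube([20, 301, 1857]);
translate([267, 337, 0]) cube([773, 301, 21]);
translate([267, 337, 356]) cube([773, 301, 21]);
translate([267, 337, 712]) cube([773, 301, 21]);
translate([267, 337, 1068]) cube([773, 301, 21]);
translate([267, 337, 1424]) cube([773, 301, 21]);
translate([267, 337, 1780]) cube([773, 301, 21]);


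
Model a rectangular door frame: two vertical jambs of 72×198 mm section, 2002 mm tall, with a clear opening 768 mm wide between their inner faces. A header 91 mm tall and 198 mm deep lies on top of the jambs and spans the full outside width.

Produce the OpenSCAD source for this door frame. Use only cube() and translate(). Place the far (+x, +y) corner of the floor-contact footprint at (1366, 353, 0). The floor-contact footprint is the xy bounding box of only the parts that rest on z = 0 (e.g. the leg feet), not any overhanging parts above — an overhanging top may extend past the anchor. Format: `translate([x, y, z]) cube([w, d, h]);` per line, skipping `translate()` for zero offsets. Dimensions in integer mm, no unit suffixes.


translate([454, 155, 0]) cube([72, 198, 2002]);
translate([1294, 155, 0]) cube([72, 198, 2002]);
translate([454, 155, 2002]) cube([912, 198, 91]);


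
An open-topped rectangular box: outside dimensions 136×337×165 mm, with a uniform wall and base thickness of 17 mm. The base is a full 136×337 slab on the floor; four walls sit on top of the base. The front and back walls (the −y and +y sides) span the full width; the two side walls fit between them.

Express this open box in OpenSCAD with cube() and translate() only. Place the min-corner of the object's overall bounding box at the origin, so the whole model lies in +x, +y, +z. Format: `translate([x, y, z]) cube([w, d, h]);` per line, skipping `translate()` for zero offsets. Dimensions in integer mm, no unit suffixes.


cube([136, 337, 17]);
translate([0, 0, 17]) cube([136, 17, 148]);
translate([0, 320, 17]) cube([136, 17, 148]);
translate([0, 17, 17]) cube([17, 303, 148]);
translate([119, 17, 17]) cube([17, 303, 148]);


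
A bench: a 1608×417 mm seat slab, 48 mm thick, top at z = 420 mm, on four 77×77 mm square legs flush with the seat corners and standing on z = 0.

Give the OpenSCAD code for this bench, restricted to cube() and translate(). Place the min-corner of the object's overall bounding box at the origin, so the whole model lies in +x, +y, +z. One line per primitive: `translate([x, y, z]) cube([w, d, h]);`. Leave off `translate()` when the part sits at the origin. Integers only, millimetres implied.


translate([0, 0, 372]) cube([1608, 417, 48]);
cube([77, 77, 372]);
translate([0, 340, 0]) cube([77, 77, 372]);
translate([1531, 0, 0]) cube([77, 77, 372]);
translate([1531, 340, 0]) cube([77, 77, 372]);


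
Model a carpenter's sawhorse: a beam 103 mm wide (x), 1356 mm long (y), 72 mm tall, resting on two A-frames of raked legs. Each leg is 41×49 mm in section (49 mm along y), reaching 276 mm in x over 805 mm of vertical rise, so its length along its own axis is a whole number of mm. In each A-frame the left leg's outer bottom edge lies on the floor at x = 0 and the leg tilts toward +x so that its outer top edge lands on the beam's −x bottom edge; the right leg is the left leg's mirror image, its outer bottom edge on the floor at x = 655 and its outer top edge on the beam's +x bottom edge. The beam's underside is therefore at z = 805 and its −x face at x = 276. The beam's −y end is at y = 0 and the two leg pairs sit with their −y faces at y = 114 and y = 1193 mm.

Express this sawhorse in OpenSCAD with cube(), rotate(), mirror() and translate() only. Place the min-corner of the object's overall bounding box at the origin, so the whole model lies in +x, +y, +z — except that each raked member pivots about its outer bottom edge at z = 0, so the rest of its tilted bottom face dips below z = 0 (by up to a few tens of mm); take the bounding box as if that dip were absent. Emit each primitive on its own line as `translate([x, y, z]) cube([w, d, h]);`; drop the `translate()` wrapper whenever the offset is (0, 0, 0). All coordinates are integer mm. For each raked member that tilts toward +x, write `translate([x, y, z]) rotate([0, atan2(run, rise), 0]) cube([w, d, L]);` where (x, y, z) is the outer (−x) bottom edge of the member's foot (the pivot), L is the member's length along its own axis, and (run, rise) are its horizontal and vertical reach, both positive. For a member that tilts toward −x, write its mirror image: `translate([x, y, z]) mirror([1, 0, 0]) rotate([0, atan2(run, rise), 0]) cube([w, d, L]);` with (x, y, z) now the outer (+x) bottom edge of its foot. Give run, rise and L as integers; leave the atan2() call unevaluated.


translate([276, 0, 805]) cube([103, 1356, 72]);
translate([0, 114, 0]) rotate([0, atan2(276, 805), 0]) cube([41, 49, 851]);
translate([655, 114, 0]) mirror([1, 0, 0]) rotate([0, atan2(276, 805), 0]) cube([41, 49, 851]);
translate([0, 1193, 0]) rotate([0, atan2(276, 805), 0]) cube([41, 49, 851]);
translate([655, 1193, 0]) mirror([1, 0, 0]) rotate([0, atan2(276, 805), 0]) cube([41, 49, 851]);


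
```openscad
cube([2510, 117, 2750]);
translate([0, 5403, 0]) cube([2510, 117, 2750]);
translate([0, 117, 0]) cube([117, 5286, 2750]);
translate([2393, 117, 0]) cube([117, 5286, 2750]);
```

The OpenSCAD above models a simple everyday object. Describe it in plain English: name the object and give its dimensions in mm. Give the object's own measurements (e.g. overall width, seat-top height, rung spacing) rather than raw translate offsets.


The wall frame of a small rectangular building: four walls, each 2750 mm tall and 117 mm thick, enclosing a footprint 2510 mm (x) by 5520 mm (y) outside-to-outside, with no floor or roof. The front and back walls (the −y and +y sides) span the full width; the two side walls fit between them.


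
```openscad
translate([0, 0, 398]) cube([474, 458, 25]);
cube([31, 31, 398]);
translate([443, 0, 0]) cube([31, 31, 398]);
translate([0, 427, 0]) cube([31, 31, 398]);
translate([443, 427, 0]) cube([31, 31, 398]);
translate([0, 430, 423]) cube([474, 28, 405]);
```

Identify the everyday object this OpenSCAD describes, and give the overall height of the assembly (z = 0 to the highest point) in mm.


A chair. The overall height is 828 mm.

A slab on four corner posts with a tall panel at the back — a chair. The seat slab sits at z = 398 with thickness 25, and the 405 mm backrest starts at the seat top, so the overall height is 398 + 25 + 405 = 828 mm.


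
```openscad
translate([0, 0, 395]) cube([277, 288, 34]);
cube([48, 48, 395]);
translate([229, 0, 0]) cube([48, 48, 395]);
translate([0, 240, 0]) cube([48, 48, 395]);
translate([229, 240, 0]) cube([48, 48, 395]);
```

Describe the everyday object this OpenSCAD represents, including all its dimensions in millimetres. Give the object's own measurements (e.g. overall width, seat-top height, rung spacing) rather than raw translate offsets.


A simple wooden stool: a rectangular seat 277 mm (x) by 288 mm (y), 34 mm thick, top face at z = 429 mm, on four square legs, each 48×48 mm in cross-section. The legs rest on z = 0, each flush with a corner of the seat.


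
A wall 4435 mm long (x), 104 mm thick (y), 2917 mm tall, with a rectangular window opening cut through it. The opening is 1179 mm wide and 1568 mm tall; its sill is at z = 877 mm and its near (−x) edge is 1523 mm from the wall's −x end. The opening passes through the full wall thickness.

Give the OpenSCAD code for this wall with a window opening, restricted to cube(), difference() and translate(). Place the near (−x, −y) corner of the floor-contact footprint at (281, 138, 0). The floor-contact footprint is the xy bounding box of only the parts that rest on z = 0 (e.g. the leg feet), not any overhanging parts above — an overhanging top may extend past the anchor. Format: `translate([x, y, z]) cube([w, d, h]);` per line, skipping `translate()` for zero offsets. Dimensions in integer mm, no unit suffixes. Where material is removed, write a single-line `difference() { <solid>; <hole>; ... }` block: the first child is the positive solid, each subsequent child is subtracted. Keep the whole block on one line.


difference() { translate([281, 138, 0]) cube([4435, 104, 2917]); translate([1804, 138, 877]) cube([1179, 104, 1568]); }


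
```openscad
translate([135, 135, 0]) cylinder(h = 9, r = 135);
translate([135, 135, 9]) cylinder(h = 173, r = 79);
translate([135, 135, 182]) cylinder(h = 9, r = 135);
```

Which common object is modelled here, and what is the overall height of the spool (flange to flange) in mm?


A spool. The overall height is 191 mm.

Three coaxial cylinders, large–small–large — a spool. Two 9 mm flanges and a 173 mm core give 9 + 173 + 9 = 191 mm.


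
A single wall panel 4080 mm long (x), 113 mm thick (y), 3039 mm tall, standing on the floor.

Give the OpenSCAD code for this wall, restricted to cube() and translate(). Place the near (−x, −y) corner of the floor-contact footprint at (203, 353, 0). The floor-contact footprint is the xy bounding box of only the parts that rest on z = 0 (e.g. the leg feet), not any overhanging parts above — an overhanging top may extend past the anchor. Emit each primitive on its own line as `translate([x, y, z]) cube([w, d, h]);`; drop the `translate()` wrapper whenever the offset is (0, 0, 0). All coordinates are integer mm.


translate([203, 353, 0]) cube([4080, 113, 3039]);


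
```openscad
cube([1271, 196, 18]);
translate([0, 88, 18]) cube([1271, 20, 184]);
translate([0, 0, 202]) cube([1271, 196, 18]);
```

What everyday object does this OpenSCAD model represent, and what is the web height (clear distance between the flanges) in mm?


An I-beam. The web height is 184 mm.

Two wide flanges with a thin centred web — an I-beam. Overall 220 mm minus two 18 mm flanges gives a web of 220 − 2·18 = 184 mm.


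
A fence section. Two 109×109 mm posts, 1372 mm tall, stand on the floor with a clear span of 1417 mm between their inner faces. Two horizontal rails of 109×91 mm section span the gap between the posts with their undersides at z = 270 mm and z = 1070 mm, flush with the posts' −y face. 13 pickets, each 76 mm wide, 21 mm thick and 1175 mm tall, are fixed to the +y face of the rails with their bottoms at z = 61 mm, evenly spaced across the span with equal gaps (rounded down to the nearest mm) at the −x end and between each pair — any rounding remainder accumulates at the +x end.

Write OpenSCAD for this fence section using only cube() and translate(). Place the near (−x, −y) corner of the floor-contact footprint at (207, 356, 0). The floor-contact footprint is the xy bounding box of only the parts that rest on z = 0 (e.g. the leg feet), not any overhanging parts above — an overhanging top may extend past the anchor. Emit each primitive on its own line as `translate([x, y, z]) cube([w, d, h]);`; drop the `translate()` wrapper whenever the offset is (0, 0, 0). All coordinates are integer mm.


translate([207, 356, 0]) cube([109, 109, 1372]);
translate([1733, 356, 0]) cube([109, 109, 1372]);
translate([316, 356, 270]) cube([1417, 109, 91]);
translate([316, 356, 1070]) cube([1417, 109, 91]);
translate([346, 465, 61]) cube([76, 21, 1175]);
translate([452, 465, 61]) cube([76, 21, 1175]);
translate([558, 465, 61]) cube([76, 21, 1175]);
translate([664, 465, 61]) cube([76, 21, 1175]);
translate([770, 465, 61]) cube([76, 21, 1175]);
translate([876, 465, 61]) cube([76, 21, 1175]);
translate([982, 465, 61]) cube([76, 21, 1175]);
translate([1088, 465, 61]) cube([76, 21, 1175]);
translate([1194, 465, 61]) cube([76, 21, 1175]);
translate([1300, 465, 61]) cube([76, 21, 1175]);
translate([1406, 465, 61]) cube([76, 21, 1175]);
translate([1512, 465, 61]) cube([76, 21, 1175]);
translate([1618, 465, 61]) cube([76, 21, 1175]);


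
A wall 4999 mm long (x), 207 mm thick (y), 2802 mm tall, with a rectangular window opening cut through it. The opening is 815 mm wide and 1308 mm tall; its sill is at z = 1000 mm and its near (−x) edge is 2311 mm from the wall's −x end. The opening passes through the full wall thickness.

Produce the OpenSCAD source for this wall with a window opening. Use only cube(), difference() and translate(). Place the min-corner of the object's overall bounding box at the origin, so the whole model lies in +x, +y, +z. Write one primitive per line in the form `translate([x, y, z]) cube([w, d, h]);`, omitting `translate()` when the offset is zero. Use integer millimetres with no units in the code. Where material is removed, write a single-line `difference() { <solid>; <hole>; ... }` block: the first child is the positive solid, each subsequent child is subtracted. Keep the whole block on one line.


difference() { cube([4999, 207, 2802]); translate([2311, 0, 1000]) cube([815, 207, 1308]); }


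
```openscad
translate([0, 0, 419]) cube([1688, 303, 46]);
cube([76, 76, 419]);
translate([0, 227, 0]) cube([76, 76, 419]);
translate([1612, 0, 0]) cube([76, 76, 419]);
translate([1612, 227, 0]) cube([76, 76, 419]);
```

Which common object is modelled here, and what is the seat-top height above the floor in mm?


A bench. The seat-top height is 465 mm.

A long slab on four corner posts — a bench. The slab sits at z = 419 with thickness 46, so the top is 419 + 46 = 465 mm.


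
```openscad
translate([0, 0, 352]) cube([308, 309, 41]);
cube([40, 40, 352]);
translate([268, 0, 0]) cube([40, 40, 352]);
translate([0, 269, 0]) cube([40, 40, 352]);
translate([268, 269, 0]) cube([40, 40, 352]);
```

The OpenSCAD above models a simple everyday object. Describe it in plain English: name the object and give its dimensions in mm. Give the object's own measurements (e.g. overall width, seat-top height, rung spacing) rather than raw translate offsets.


A four-legged stool. The seat is a 308×309×41 mm slab whose top surface is at z = 393 mm; four square legs, each 40×40 mm in cross-section, run from the floor (z = 0) to the underside of the seat, each flush with a corner of the seat.


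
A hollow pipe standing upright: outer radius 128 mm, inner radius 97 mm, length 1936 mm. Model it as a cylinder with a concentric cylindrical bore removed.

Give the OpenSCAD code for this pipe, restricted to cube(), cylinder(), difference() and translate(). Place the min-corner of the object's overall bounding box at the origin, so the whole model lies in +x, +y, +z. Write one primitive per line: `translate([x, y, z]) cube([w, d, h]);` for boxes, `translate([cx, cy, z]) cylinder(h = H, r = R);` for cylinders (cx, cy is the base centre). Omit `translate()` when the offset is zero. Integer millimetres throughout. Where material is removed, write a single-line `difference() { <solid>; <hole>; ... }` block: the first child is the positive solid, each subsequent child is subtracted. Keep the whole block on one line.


difference() { translate([128, 128, 0]) cylinder(h = 1936, r = 128); translate([128, 128, 0]) cylinder(h = 1936, r = 97); }


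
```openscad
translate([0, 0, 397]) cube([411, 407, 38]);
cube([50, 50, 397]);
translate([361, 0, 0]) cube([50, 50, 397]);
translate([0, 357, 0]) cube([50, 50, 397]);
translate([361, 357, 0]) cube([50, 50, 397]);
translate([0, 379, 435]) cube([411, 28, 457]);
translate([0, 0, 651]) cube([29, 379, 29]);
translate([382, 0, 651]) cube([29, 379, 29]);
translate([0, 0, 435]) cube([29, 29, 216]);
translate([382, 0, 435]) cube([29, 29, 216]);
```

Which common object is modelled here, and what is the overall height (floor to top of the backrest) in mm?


A chair. The overall height is 892 mm.

A slab on four corner posts with a tall panel at the back — a chair. The seat slab sits at z = 397 with thickness 38, and the 457 mm backrest starts at the seat top, so the overall height is 397 + 38 + 457 = 892 mm.


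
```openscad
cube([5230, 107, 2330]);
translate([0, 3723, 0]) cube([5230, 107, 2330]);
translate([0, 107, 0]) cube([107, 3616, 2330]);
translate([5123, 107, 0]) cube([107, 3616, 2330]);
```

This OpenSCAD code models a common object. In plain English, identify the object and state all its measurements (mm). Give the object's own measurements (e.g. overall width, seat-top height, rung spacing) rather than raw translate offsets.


The wall frame of a small rectangular building: four walls, each 2330 mm tall and 107 mm thick, enclosing a footprint 5230 mm (x) by 3830 mm (y) outside-to-outside, with no floor or roof. The front and back walls (the −y and +y sides) span the full width; the two side walls fit between them.


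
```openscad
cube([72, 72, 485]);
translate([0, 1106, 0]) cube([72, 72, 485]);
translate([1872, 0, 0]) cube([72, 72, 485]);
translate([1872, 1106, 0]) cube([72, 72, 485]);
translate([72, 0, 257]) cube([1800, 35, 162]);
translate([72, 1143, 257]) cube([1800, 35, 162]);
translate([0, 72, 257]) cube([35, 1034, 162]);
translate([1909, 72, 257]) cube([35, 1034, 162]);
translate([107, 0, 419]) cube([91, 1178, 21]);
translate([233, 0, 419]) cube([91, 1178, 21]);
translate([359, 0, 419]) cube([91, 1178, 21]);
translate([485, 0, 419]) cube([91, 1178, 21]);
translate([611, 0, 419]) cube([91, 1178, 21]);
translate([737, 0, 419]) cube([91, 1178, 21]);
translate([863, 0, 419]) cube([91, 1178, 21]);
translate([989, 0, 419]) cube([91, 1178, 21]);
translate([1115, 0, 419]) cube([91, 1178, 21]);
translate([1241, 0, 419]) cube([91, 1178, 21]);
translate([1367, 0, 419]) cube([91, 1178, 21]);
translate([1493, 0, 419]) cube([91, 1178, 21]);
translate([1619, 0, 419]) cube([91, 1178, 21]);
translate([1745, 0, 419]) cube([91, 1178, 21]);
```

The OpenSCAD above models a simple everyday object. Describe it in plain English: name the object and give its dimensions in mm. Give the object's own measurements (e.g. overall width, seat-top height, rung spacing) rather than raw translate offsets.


A bed frame 1944 mm long (x) by 1178 mm wide (y). Four 72×72 mm corner posts, 485 mm tall, at the corners of the footprint. Four rails of 35 mm thickness and 162 mm height run between adjacent posts with their undersides at z = 257 mm, their outer faces flush with the outside of the frame (the two x-running rails run between the posts' inner faces; the two y-running rails run between the posts' inner faces). 14 slats, each 91 mm wide (x) and 21 mm thick, lie across the top of the two x-running rails, running the full 1178 mm width of the frame in y; along x they sit between the end posts with a 35 mm gap after the −x posts and between neighbouring slats, leaving 36 mm before the +x posts.


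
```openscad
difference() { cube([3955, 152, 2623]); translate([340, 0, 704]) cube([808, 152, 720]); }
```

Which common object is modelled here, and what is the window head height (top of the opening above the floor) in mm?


A wall with a window opening. The window head height is 1424 mm.

A wall with a rectangular opening subtracted — a window. Sill at z = 704, opening 720 mm tall, so the head is at 704 + 720 = 1424 mm.


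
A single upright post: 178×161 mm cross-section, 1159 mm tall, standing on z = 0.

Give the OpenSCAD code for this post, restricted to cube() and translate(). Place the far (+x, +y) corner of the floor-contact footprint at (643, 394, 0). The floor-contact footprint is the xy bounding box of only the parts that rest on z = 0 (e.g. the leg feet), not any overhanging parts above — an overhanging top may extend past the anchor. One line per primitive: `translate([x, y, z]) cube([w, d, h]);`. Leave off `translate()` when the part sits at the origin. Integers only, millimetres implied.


translate([465, 233, 0]) cube([178, 161, 1159]);


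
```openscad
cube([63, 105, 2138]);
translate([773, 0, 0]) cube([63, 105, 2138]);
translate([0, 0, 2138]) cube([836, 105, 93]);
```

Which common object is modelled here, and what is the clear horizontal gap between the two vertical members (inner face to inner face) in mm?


A door frame. The clear opening width is 710 mm.

Two 2138 mm tall posts with a header on top — a door frame. The left jamb is 63 mm wide at x = 0; the right jamb starts at x = 773. The clear opening is 773 − 63 = 710 mm.


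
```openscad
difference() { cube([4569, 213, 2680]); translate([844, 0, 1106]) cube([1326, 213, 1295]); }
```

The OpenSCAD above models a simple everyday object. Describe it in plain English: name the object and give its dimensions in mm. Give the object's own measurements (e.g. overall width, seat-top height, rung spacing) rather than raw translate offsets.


A wall 4569 mm long (x), 213 mm thick (y), 2680 mm tall, with a rectangular window opening cut through it. The opening is 1326 mm wide and 1295 mm tall; its sill is at z = 1106 mm and its near (−x) edge is 844 mm from the wall's −x end. The opening passes through the full wall thickness.


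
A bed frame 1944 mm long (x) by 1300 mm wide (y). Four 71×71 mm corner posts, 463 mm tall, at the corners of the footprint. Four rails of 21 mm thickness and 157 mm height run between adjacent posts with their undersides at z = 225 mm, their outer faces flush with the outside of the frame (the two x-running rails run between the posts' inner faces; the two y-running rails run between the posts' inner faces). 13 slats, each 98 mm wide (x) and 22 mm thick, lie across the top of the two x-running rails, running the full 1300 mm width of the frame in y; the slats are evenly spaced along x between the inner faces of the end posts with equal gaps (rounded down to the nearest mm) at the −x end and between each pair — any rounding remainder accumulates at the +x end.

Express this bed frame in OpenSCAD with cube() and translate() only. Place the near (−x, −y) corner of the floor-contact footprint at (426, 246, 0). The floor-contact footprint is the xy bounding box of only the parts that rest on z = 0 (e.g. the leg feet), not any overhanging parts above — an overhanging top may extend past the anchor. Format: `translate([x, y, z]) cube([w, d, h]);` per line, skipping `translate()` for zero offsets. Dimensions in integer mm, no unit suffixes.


translate([426, 246, 0]) cube([71, 71, 463]);
translate([426, 1475, 0]) cube([71, 71, 463]);
translate([2299, 246, 0]) cube([71, 71, 463]);
translate([2299, 1475, 0]) cube([71, 71, 463]);
translate([497, 246, 225]) cube([1802, 21, 157]);
translate([497, 1525, 225]) cube([1802, 21, 157]);
translate([426, 317, 225]) cube([21, 1158, 157]);
translate([2349, 317, 225]) cube([21, 1158, 157]);
translate([534, 246, 382]) cube([98, 1300, 22]);
translate([669, 246, 382]) cube([98, 1300, 22]);
translate([804, 246, 382]) cube([98, 1300, 22]);
translate([939, 246, 382]) cube([98, 1300, 22]);
translate([1074, 246, 382]) cube([98, 1300, 22]);
translate([1209, 246, 382]) cube([98, 1300, 22]);
translate([1344, 246, 382]) cube([98, 1300, 22]);
translate([1479, 246, 382]) cube([98, 1300, 22]);
translate([1614, 246, 382]) cube([98, 1300, 22]);
translate([1749, 246, 382]) cube([98, 1300, 22]);
translate([1884, 246, 382]) cube([98, 1300, 22]);
translate([2019, 246, 382]) cube([98, 1300, 22]);
translate([2154, 246, 382]) cube([98, 1300, 22]);


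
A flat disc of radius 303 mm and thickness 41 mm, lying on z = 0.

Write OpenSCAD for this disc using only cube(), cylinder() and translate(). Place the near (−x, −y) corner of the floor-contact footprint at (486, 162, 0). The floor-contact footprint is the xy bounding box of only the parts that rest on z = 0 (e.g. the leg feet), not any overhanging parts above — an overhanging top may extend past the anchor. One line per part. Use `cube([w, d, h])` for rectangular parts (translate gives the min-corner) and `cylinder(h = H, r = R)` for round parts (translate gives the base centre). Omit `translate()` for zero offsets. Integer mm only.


translate([789, 465, 0]) cylinder(h = 41, r = 303);


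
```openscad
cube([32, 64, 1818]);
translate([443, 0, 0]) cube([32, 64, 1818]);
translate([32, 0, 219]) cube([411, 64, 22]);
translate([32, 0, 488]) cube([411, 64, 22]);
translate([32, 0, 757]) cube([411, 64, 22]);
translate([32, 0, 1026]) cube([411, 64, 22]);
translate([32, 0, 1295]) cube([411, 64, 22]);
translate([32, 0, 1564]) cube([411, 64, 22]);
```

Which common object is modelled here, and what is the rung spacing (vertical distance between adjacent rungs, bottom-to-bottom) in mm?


A ladder. The rung spacing is 269 mm.

Two tall 32×64 posts with 6 short bars between them — a ladder. Adjacent rungs sit at z = 219 and z = 488, so the spacing is 488 − 219 = 269 mm.


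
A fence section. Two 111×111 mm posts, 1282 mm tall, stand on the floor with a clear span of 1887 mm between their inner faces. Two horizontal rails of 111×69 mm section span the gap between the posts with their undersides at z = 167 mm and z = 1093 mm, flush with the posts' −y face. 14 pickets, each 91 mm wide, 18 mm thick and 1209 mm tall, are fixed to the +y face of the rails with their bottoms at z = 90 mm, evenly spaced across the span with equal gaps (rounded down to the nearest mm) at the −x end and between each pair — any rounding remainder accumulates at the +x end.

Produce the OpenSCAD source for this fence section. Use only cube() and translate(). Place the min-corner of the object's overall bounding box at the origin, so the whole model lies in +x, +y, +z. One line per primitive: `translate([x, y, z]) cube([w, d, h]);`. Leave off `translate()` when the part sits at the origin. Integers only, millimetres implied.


cube([111, 111, 1282]);
translate([1998, 0, 0]) cube([111, 111, 1282]);
translate([111, 0, 167]) cube([1887, 111, 69]);
translate([111, 0, 1093]) cube([1887, 111, 69]);
translate([151, 111, 90]) cube([91, 18, 1209]);
translate([282, 111, 90]) cube([91, 18, 1209]);
translate([413, 111, 90]) cube([91, 18, 1209]);
translate([544, 111, 90]) cube([91, 18, 1209]);
translate([675, 111, 90]) cube([91, 18, 1209]);
translate([806, 111, 90]) cube([91, 18, 1209]);
translate([937, 111, 90]) cube([91, 18, 1209]);
translate([1068, 111, 90]) cube([91, 18, 1209]);
translate([1199, 111, 90]) cube([91, 18, 1209]);
translate([1330, 111, 90]) cube([91, 18, 1209]);
translate([1461, 111, 90]) cube([91, 18, 1209]);
translate([1592, 111, 90]) cube([91, 18, 1209]);
translate([1723, 111, 90]) cube([91, 18, 1209]);
translate([1854, 111, 90]) cube([91, 18, 1209]);


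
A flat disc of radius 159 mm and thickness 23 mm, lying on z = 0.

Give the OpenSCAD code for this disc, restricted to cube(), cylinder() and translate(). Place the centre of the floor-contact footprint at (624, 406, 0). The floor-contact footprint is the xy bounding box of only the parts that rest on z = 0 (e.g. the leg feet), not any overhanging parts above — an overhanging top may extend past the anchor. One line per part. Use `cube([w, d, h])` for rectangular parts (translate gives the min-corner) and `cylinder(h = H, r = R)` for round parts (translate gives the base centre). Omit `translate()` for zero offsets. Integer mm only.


translate([624, 406, 0]) cylinder(h = 23, r = 159);


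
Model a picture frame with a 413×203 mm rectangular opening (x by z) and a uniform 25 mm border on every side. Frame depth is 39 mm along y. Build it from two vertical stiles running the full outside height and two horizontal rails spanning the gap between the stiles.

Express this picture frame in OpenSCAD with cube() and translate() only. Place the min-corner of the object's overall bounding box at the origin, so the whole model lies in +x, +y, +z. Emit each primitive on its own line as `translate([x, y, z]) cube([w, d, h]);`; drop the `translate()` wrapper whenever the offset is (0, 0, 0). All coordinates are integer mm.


cube([25, 39, 253]);
translate([438, 0, 0]) cube([25, 39, 253]);
translate([25, 0, 0]) cube([413, 39, 25]);
translate([25, 0, 228]) cube([413, 39, 25]);


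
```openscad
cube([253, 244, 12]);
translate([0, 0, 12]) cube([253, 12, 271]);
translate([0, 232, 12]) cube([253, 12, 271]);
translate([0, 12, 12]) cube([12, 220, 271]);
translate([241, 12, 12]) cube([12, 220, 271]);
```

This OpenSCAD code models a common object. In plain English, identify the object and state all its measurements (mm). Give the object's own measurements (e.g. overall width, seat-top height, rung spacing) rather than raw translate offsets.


An open-topped rectangular box: outside dimensions 253×244×283 mm, with a uniform wall and base thickness of 12 mm. The base is a full 253×244 slab on the floor; four walls sit on top of the base. The front and back walls (the −y and +y sides) span the full width; the two side walls fit between them.


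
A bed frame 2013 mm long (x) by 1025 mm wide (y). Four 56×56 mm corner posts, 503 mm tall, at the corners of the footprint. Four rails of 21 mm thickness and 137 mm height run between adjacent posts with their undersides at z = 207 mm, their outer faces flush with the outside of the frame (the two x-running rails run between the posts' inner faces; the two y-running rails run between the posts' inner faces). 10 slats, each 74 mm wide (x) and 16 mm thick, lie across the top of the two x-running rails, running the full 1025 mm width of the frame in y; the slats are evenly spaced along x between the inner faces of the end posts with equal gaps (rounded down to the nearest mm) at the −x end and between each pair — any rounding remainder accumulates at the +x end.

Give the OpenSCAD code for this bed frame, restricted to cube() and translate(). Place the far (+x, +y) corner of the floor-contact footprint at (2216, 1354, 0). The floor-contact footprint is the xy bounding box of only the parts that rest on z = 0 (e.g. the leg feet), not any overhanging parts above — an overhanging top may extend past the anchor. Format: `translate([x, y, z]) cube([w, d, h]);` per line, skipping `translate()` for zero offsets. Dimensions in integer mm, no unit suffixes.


translate([203, 329, 0]) cube([56, 56, 503]);
translate([203, 1298, 0]) cube([56, 56, 503]);
translate([2160, 329, 0]) cube([56, 56, 503]);
translate([2160, 1298, 0]) cube([56, 56, 503]);
translate([259, 329, 207]) cube([1901, 21, 137]);
translate([259, 1333, 207]) cube([1901, 21, 137]);
translate([203, 385, 207]) cube([21, 913, 137]);
translate([2195, 385, 207]) cube([21, 913, 137]);
translate([364, 329, 344]) cube([74, 1025, 16]);
translate([543, 329, 344]) cube([74, 1025, 16]);
translate([722, 329, 344]) cube([74, 1025, 16]);
translate([901, 329, 344]) cube([74, 1025, 16]);
translate([1080, 329, 344]) cube([74, 1025, 16]);
translate([1259, 329, 344]) cube([74, 1025, 16]);
translate([1438, 329, 344]) cube([74, 1025, 16]);
translate([1617, 329, 344]) cube([74, 1025, 16]);
translate([1796, 329, 344]) cube([74, 1025, 16]);
translate([1975, 329, 344]) cube([74, 1025, 16]);


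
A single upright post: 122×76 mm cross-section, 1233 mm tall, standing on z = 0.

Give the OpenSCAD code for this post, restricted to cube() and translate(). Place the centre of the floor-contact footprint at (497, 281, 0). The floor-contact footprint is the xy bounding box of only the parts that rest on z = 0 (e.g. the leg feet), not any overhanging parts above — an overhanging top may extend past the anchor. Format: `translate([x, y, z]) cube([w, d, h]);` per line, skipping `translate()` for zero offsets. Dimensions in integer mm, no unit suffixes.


translate([436, 243, 0]) cube([122, 76, 1233]);


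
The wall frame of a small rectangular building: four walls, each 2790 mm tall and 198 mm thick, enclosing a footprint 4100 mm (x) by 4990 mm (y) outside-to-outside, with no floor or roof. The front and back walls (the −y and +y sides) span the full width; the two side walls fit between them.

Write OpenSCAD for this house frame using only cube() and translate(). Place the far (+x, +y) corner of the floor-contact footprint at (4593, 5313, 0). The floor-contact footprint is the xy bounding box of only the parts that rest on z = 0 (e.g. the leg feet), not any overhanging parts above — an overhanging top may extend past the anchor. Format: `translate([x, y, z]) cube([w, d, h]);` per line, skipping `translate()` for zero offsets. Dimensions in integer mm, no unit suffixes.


translate([493, 323, 0]) cube([4100, 198, 2790]);
translate([493, 5115, 0]) cube([4100, 198, 2790]);
translate([493, 521, 0]) cube([198, 4594, 2790]);
translate([4395, 521, 0]) cube([198, 4594, 2790]);


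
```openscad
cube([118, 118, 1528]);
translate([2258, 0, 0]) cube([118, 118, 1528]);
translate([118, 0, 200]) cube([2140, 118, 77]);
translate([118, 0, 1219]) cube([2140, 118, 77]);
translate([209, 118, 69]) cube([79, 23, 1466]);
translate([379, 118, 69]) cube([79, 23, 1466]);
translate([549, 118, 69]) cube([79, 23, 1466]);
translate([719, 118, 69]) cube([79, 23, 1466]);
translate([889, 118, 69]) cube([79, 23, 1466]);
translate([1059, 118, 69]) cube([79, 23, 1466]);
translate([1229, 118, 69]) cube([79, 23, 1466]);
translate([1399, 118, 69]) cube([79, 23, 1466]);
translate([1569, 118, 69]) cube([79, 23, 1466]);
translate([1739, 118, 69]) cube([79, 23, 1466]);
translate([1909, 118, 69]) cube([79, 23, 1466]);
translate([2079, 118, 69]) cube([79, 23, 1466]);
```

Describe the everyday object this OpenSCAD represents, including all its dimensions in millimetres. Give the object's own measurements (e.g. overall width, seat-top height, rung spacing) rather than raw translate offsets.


A fence section. Two 118×118 mm posts, 1528 mm tall, stand on the floor with a clear span of 2140 mm between their inner faces. Two horizontal rails of 118×77 mm section span the gap between the posts with their undersides at z = 200 mm and z = 1219 mm, flush with the posts' −y face. 12 pickets, each 79 mm wide, 23 mm thick and 1466 mm tall, are fixed to the +y face of the rails with their bottoms at z = 69 mm, spaced across the span with a 91 mm gap after the −x post and between neighbouring pickets, with 100 mm left before the +x post.


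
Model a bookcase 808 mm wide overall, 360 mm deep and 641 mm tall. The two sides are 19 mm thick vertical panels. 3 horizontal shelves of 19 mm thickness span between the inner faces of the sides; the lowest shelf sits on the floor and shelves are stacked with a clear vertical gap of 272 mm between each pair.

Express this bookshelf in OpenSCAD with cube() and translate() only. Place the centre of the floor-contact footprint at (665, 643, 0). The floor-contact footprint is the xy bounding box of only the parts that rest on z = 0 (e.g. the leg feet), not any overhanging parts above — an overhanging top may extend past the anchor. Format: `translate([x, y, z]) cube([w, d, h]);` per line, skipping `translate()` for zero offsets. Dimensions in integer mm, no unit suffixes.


translate([261, 463, 0]) cube([19, 360, 641]);
translate([1050, 463, 0]) cube([19, 360, 641]);
translate([280, 463, 0]) cube([770, 360, 19]);
translate([280, 463, 291]) cube([770, 360, 19]);
translate([280, 463, 582]) cube([770, 360, 19]);


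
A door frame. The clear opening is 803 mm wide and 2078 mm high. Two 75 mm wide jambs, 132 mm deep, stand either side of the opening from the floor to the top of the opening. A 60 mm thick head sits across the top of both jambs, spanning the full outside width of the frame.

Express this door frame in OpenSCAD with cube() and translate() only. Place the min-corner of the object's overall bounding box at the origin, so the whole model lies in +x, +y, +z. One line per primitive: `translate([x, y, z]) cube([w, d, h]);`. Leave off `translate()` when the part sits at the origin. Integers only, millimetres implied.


cube([75, 132, 2078]);
translate([878, 0, 0]) cube([75, 132, 2078]);
translate([0, 0, 2078]) cube([953, 132, 60]);
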